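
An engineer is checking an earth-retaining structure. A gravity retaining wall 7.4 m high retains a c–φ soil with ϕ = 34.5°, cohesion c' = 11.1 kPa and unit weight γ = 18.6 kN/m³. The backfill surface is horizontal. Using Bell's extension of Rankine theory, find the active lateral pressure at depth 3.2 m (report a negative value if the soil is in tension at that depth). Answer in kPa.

K_a = (1 − sin φ)/(1 + sin φ) = 0.2768.
σ_a = K_a γ z − 2c√K_a = 0.2768×18.6×3.2 − 2×11.1×0.5261 = 4.796 kPa.

4.80 kPa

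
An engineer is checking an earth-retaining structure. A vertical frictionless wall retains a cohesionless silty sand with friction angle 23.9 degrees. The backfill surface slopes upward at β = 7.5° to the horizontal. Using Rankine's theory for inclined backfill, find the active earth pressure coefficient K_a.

0.438

K_a = cos β · (cos β − √(cos²β − cos²φ)) / (cos β + √(cos²β − cos²φ)).
cos β = 0.9914, cos φ = 0.9143, √(cos²β − cos²φ) = 0.3835.
K_a = 0.9914 × (0.9914 − 0.3835)/(0.9914 + 0.3835) = 0.4383.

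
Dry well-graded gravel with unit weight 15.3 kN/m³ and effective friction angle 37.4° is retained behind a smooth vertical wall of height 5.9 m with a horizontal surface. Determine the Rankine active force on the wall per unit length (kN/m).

65.0 kN/m

K_a = tan²(45° − φ/2) = 0.2443.
P_a = ½ K_a γ H² = 0.5 × 0.2443 × 15.3 × 5.9² = 65.05 kN/m.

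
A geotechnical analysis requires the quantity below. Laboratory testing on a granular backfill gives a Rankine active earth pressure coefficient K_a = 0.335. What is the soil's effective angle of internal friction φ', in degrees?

K_a = tan²(45° − φ/2) ⇒ 45° − φ/2 = arctan(√0.335) = 30.06°.
φ = 2(45° − 30.06°) = 29.88°.

29.9°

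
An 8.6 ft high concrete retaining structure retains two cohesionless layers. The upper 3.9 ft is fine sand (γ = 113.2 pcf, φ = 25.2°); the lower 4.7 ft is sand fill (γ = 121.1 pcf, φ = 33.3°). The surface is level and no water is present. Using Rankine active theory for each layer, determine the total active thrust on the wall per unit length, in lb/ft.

1340 lb/ft

K_a1 = tan²(45°−25.2°/2) = 0.4027; K_a2 = tan²(45°−33.3°/2) = 0.2911.
Layer 1: σ at base = K_a1 γ₁ h₁ = 177.8 psf; P₁ = ½×177.8×3.9 = 346.7.
Layer 2: σ_v at top = γ₁h₁ = 441.5; σ_h top = K_a2×441.5 = 128.5; σ_h base = K_a2×(441.5+121.1×4.7) = 294.2.
P₂ = ½(128.5+294.2)×4.7 = 993.5. Total P_a = 346.7+993.5 = 1340 lb/ft.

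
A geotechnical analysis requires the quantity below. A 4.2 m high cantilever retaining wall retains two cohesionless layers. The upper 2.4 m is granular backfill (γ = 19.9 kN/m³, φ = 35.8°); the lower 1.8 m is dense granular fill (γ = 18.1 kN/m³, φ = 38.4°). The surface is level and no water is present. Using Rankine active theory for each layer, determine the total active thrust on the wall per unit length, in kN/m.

K_a1 = tan²(45°−35.8°/2) = 0.2619; K_a2 = tan²(45°−38.4°/2) = 0.2337.
Layer 1: σ at base = K_a1 γ₁ h₁ = 12.51 kPa; P₁ = ½×12.51×2.4 = 15.01.
Layer 2: σ_v at top = γ₁h₁ = 47.76; σ_h top = K_a2×47.76 = 11.16; σ_h base = K_a2×(47.76+18.1×1.8) = 18.77.
P₂ = ½(11.16+18.77)×1.8 = 26.94. Total P_a = 15.01+26.94 = 41.95 kN/m.

42.0 kN/m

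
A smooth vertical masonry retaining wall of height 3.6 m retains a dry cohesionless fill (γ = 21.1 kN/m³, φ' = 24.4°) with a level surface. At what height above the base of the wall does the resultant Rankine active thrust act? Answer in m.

K_a = 0.4153.
The pressure distribution is triangular, so the resultant acts at H/3 above the base = 3.6/3 = 1.200 m.

1.20 m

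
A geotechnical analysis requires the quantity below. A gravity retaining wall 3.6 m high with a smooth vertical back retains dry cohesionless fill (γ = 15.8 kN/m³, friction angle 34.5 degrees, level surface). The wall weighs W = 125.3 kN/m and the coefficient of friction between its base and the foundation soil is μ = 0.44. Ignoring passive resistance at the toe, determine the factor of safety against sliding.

1.95

K_a = tan²(45° − 34.5°/2) = 0.2768.
P_a = ½K_aγH² = 0.5×0.2768×15.8×3.6² = 28.34 kN/m, acting at H/3 = 1.200 m above the base.
FS_sliding = μW / P_a = 0.44×125.3 / 28.34 = 1.945.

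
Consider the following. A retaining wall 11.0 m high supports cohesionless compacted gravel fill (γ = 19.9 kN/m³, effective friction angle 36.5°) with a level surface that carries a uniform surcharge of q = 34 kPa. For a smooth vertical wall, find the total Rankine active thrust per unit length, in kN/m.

401 kN/m

K_a = tan²(45° − φ/2) = 0.2541.
Soil triangle: ½ K_a γ H² = 0.5×0.2541×19.9×11.0² = 305.9 kN/m.
Surcharge rectangle: K_a q H = 0.2541×34×11.0 = 95.02 kN/m.
Total = 305.9 + 95.02 = 400.9 kN/m.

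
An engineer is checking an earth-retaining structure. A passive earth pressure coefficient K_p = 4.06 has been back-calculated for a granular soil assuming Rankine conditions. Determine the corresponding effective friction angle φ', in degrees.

K_p = (1+sin φ)/(1−sin φ) ⇒ sin φ = (K_p − 1)/(K_p + 1) = 0.6047.
φ = arcsin(0.6047) = 37.21°.

37.2°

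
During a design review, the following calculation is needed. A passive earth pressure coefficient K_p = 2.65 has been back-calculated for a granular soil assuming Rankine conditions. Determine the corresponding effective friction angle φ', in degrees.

K_p = (1+sin φ)/(1−sin φ) ⇒ sin φ = (K_p − 1)/(K_p + 1) = 0.4521.
φ = arcsin(0.4521) = 26.88°.

26.9°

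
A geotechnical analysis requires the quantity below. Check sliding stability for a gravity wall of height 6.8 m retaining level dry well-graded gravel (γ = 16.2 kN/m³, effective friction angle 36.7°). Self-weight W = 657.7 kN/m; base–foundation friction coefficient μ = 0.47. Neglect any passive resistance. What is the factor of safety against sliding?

3.28

K_a = tan²(45° − 36.7°/2) = 0.2519.
P_a = ½K_aγH² = 0.5×0.2519×16.2×6.8² = 94.33 kN/m, acting at H/3 = 2.267 m above the base.
FS_sliding = μW / P_a = 0.47×657.7 / 94.33 = 3.277.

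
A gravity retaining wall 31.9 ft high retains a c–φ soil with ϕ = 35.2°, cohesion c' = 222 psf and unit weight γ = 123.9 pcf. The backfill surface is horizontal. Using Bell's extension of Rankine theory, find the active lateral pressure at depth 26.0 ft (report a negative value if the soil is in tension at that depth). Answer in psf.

K_a = (1 − sin φ)/(1 + sin φ) = 0.2687.
σ_a = K_a γ z − 2c√K_a = 0.2687×123.9×26.0 − 2×222×0.5184 = 635.4 psf.

635 psf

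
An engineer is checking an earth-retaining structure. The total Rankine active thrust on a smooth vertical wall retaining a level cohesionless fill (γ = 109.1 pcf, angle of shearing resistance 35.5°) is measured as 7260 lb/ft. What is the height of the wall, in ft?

K_a = 0.2653. P_a = ½ K_a γ H² ⇒ H = √(2P_a/(K_a γ)).
H = √(2×7260/(0.2653×109.1)) = 22.40 ft.

22.4 ft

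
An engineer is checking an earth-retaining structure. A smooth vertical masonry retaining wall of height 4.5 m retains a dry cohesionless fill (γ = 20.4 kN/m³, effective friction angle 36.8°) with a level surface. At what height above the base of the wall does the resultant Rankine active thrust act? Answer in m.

1.50 m

K_a = 0.2508.
The pressure distribution is triangular, so the resultant acts at H/3 above the base = 4.5/3 = 1.500 m.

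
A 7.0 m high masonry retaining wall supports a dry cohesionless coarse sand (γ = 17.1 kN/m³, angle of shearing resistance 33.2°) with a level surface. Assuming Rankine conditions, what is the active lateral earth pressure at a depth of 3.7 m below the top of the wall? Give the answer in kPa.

K_a = (1 − sin φ)/(1 + sin φ) = 0.2924.
σ_h = K_a γ z = 0.2924 × 17.1 × 3.7 = 18.50 kPa.

18.5 kPa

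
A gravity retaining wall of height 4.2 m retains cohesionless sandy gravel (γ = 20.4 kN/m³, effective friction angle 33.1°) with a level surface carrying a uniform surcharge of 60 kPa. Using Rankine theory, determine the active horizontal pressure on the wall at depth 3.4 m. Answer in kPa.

K_a = (1 − sin φ)/(1 + sin φ) = 0.2936.
σ_v = γz + q = 20.4 × 3.4 + 60 = 129.4 kPa.
σ_h = K_a σ_v = 0.2936 × 129.4 = 37.98 kPa.

38.0 kPa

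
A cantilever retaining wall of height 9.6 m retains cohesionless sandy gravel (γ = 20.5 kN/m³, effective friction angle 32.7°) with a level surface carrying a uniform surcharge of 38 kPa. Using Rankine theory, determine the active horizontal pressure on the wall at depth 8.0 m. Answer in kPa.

60.3 kPa

K_a = (1 − sin φ)/(1 + sin φ) = 0.2985.
σ_v = γz + q = 20.5 × 8.0 + 38 = 202.0 kPa.
σ_h = K_a σ_v = 0.2985 × 202.0 = 60.30 kPa.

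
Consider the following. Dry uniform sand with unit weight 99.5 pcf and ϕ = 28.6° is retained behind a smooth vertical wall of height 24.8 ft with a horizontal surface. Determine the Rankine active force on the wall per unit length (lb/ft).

10800 lb/ft

K_a = tan²(45° − φ/2) = 0.3525.
P_a = ½ K_a γ H² = 0.5 × 0.3525 × 99.5 × 24.8² = 10790 lb/ft.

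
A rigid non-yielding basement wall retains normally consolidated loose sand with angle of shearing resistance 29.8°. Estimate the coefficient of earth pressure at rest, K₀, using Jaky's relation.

0.503

K₀ = 1 − sin φ' = 1 − sin 29.8° = 0.5030.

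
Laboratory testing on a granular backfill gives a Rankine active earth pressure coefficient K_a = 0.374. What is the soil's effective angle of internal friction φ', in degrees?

27.1°

K_a = tan²(45° − φ/2) ⇒ 45° − φ/2 = arctan(√0.374) = 31.45°.
φ = 2(45° − 31.45°) = 27.10°.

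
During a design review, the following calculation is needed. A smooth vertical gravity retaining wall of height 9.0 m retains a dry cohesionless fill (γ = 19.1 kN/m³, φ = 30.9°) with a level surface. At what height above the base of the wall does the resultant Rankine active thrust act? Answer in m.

3.00 m

K_a = 0.3214.
The pressure distribution is triangular, so the resultant acts at H/3 above the base = 9.0/3 = 3.000 m.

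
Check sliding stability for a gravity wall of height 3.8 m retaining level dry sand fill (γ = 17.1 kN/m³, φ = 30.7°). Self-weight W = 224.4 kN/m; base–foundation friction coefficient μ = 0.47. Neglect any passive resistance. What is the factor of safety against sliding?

2.64

K_a = tan²(45° − 30.7°/2) = 0.3240.
P_a = ½K_aγH² = 0.5×0.3240×17.1×3.8² = 40.01 kN/m, acting at H/3 = 1.267 m above the base.
FS_sliding = μW / P_a = 0.47×224.4 / 40.01 = 2.636.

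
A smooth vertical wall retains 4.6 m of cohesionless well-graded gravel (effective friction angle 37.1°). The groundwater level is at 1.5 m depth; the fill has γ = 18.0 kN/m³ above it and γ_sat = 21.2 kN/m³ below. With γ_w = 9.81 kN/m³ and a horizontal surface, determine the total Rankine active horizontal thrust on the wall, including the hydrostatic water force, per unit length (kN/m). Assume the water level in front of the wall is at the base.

86.4 kN/m

K_a = tan²(45° − φ/2) = 0.2475.
γ' = 21.2 − 9.81 = 11.39 kN/m³. Depth below WT = 3.1 m.
σ'_h at WT = K_a γ d_w = 6.682 kPa; at base = 6.682 + K_a γ' × 3.1 = 15.42 kPa.
P₁ (0–1.5 m) = ½×6.682×1.5 = 5.012. P₂ (1.5–4.6 m) = ½(6.682+15.42)×3.1 = 34.26.
P_w = ½ γ_w h₂² = 0.5×9.81×3.1² = 47.14. Total = 5.012+34.26+47.14 = 86.41 kN/m.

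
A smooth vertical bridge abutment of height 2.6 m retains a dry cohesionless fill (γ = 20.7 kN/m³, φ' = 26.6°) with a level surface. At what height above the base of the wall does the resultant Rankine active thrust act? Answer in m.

0.867 m

K_a = 0.3814.
The pressure distribution is triangular, so the resultant acts at H/3 above the base = 2.6/3 = 0.8667 m.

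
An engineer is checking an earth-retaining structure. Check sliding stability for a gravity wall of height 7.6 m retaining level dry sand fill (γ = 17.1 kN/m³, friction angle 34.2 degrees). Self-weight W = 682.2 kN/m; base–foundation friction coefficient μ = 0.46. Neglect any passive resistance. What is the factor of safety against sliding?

K_a = tan²(45° − 34.2°/2) = 0.2803.
P_a = ½K_aγH² = 0.5×0.2803×17.1×7.6² = 138.4 kN/m, acting at H/3 = 2.533 m above the base.
FS_sliding = μW / P_a = 0.46×682.2 / 138.4 = 2.267.

2.27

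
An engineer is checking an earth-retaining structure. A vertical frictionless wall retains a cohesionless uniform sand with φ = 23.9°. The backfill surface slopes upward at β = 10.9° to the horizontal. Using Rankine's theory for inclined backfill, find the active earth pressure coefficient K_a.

K_a = cos β · (cos β − √(cos²β − cos²φ)) / (cos β + √(cos²β − cos²φ)).
cos β = 0.9820, cos φ = 0.9143, √(cos²β − cos²φ) = 0.3583.
K_a = 0.9820 × (0.9820 − 0.3583)/(0.9820 + 0.3583) = 0.4569.

0.457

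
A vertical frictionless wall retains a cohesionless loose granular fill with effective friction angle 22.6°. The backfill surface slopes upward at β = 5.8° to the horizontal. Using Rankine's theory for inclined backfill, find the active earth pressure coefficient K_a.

0.455

K_a = cos β · (cos β − √(cos²β − cos²φ)) / (cos β + √(cos²β − cos²φ)).
cos β = 0.9949, cos φ = 0.9232, √(cos²β − cos²φ) = 0.3708.
K_a = 0.9949 × (0.9949 − 0.3708)/(0.9949 + 0.3708) = 0.4547.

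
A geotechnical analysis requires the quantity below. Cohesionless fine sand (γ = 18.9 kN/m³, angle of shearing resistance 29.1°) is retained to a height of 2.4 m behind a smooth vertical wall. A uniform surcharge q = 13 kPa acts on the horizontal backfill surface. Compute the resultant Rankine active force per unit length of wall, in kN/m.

K_a = tan²(45° − φ/2) = 0.3456.
Soil triangle: ½ K_a γ H² = 0.5×0.3456×18.9×2.4² = 18.81 kN/m.
Surcharge rectangle: K_a q H = 0.3456×13×2.4 = 10.78 kN/m.
Total = 18.81 + 10.78 = 29.59 kN/m.

29.6 kN/m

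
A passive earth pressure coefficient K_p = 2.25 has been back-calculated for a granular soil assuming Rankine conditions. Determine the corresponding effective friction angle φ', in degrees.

K_p = (1+sin φ)/(1−sin φ) ⇒ sin φ = (K_p − 1)/(K_p + 1) = 0.3846.
φ = arcsin(0.3846) = 22.62°.

22.6°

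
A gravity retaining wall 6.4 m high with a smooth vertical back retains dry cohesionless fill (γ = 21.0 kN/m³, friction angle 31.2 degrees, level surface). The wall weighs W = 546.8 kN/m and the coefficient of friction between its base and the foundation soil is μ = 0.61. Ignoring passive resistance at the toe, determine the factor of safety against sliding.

2.44

K_a = tan²(45° − 31.2°/2) = 0.3175.
P_a = ½K_aγH² = 0.5×0.3175×21.0×6.4² = 136.6 kN/m, acting at H/3 = 2.133 m above the base.
FS_sliding = μW / P_a = 0.61×546.8 / 136.6 = 2.443.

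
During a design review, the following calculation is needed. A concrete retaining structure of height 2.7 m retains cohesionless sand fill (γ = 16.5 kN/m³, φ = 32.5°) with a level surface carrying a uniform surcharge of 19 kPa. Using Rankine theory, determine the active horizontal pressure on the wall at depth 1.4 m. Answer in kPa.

K_a = (1 − sin φ)/(1 + sin φ) = 0.3010.
σ_v = γz + q = 16.5 × 1.4 + 19 = 42.10 kPa.
σ_h = K_a σ_v = 0.3010 × 42.10 = 12.67 kPa.

12.7 kPa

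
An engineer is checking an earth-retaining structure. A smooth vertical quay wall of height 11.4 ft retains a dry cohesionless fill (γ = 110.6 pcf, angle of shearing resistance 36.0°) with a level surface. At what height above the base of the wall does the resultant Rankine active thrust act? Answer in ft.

K_a = 0.2596.
The pressure distribution is triangular, so the resultant acts at H/3 above the base = 11.4/3 = 3.800 ft.

3.80 ft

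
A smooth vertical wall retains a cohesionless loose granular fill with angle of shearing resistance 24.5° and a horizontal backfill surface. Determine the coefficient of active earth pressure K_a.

0.414

K_a = tan²(45° − φ/2) = tan²(32.75°) = 0.4137.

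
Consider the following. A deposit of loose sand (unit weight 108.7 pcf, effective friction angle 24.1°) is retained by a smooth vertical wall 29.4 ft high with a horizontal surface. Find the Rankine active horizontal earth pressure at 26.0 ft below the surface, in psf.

K_a = (1 − sin φ)/(1 + sin φ) = 0.4201.
σ_h = K_a γ z = 0.4201 × 108.7 × 26.0 = 1187 psf.

1190 psf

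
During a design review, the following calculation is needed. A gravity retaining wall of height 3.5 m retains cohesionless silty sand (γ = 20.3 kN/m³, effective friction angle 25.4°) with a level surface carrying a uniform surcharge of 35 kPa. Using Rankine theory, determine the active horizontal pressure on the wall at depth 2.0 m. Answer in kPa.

30.2 kPa

K_a = (1 − sin φ)/(1 + sin φ) = 0.3996.
σ_v = γz + q = 20.3 × 2.0 + 35 = 75.60 kPa.
σ_h = K_a σ_v = 0.3996 × 75.60 = 30.21 kPa.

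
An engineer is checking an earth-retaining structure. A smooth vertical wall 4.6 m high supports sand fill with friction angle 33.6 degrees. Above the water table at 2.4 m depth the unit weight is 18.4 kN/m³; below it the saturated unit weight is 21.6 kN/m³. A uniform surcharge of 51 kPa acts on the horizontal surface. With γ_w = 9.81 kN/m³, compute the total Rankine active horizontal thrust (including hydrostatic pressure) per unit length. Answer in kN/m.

143 kN/m

K_a = tan²(45° − φ/2) = 0.2875.
γ' = 21.6 − 9.81 = 11.79 kN/m³. h₂ = H − d_w = 2.2 m.
σ'_h: at surface K_a·q = 14.66; at WT K_a(q+γd_w) = 27.36; at base K_a(q+γd_w+γ'h₂) = 34.82 kPa.
P₁ = ½(14.66+27.36)×2.4 = 50.43; P₂ = ½(27.36+34.82)×2.2 = 68.39; P_w = ½γ_w h₂² = 23.74.
Total = 50.43+68.39+23.74 = 142.6 kN/m.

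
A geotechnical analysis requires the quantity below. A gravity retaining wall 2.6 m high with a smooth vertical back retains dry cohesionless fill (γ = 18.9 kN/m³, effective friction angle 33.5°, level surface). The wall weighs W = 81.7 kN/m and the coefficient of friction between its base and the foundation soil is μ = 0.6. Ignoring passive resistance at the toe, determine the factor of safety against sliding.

2.66

K_a = tan²(45° − 33.5°/2) = 0.2887.
P_a = ½K_aγH² = 0.5×0.2887×18.9×2.6² = 18.44 kN/m, acting at H/3 = 0.8667 m above the base.
FS_sliding = μW / P_a = 0.6×81.7 / 18.44 = 2.658.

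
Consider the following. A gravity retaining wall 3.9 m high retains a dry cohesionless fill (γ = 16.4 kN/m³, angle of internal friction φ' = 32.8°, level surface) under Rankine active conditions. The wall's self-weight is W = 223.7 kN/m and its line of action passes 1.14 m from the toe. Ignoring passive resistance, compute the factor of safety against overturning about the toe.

K_a = tan²(45° − 32.8°/2) = 0.2973.
P_a = ½K_aγH² = 0.5×0.2973×16.4×3.9² = 37.08 kN/m, acting at H/3 = 1.300 m above the base.
Overturning moment M_o = P_a × H/3 = 37.08 × 1.300 = 48.20.
Resisting moment M_r = W × 1.14 = 223.7 × 1.14 = 255.0.
FS_overturning = M_r/M_o = 255.0/48.20 = 5.291.

5.29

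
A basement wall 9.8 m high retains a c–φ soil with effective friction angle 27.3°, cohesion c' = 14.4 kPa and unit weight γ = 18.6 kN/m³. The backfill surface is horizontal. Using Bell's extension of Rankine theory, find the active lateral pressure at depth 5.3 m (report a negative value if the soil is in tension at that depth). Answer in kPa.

K_a = (1 − sin φ)/(1 + sin φ) = 0.3711.
σ_a = K_a γ z − 2c√K_a = 0.3711×18.6×5.3 − 2×14.4×0.6092 = 19.04 kPa.

19.0 kPa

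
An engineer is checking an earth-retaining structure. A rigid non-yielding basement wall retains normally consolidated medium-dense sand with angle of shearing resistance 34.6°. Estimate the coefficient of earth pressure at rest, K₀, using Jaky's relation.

0.432

K₀ = 1 − sin φ' = 1 − sin 34.6° = 0.4322.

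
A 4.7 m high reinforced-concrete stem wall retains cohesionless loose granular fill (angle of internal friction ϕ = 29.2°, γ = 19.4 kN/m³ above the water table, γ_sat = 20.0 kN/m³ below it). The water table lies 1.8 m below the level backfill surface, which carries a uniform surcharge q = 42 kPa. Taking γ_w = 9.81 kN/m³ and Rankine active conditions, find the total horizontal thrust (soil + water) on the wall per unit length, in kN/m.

K_a = tan²(45° − φ/2) = 0.3442.
γ' = 20.0 − 9.81 = 10.19 kN/m³. h₂ = H − d_w = 2.9 m.
σ'_h: at surface K_a·q = 14.46; at WT K_a(q+γd_w) = 26.48; at base K_a(q+γd_w+γ'h₂) = 36.65 kPa.
P₁ = ½(14.46+26.48)×1.8 = 36.84; P₂ = ½(26.48+36.65)×2.9 = 91.53; P_w = ½γ_w h₂² = 41.25.
Total = 36.84+91.53+41.25 = 169.6 kN/m.

170 kN/m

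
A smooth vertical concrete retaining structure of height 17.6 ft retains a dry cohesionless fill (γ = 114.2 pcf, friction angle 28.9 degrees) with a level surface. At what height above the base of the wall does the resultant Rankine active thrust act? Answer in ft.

K_a = 0.3484.
The pressure distribution is triangular, so the resultant acts at H/3 above the base = 17.6/3 = 5.867 ft.

5.87 ft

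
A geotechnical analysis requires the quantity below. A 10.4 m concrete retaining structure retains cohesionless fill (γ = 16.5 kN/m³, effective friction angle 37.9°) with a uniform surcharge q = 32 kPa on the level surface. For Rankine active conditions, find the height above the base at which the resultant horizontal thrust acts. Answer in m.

3.94 m

K_a = 0.2389.
Triangular part P₁ = ½K_aγH² = 213.2 at H/3 = 3.467 m; rectangular part P₂ = K_a q H = 79.52 at H/2 = 5.200 m.
ȳ = (P₁·3.467 + P₂·5.200)/(P₁+P₂) = 3.938 m.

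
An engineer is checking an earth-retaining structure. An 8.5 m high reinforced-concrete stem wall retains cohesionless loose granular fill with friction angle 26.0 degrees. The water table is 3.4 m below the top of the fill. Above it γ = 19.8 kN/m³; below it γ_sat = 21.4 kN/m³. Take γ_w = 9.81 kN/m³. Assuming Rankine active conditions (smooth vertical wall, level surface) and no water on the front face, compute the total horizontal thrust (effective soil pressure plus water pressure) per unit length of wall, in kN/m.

K_a = tan²(45° − φ/2) = 0.3905.
γ' = 21.4 − 9.81 = 11.59 kN/m³. Depth below WT = 5.1 m.
σ'_h at WT = K_a γ d_w = 26.29 kPa; at base = 26.29 + K_a γ' × 5.1 = 49.37 kPa.
P₁ (0–3.4 m) = ½×26.29×3.4 = 44.69. P₂ (3.4–8.5 m) = ½(26.29+49.37)×5.1 = 192.9.
P_w = ½ γ_w h₂² = 0.5×9.81×5.1² = 127.6. Total = 44.69+192.9+127.6 = 365.2 kN/m.

365 kN/m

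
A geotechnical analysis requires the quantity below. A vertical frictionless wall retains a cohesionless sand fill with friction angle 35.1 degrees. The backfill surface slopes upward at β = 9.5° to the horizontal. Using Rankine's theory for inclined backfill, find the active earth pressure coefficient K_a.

0.279

K_a = cos β · (cos β − √(cos²β − cos²φ)) / (cos β + √(cos²β − cos²φ)).
cos β = 0.9863, cos φ = 0.8181, √(cos²β − cos²φ) = 0.5508.
K_a = 0.9863 × (0.9863 − 0.5508)/(0.9863 + 0.5508) = 0.2794.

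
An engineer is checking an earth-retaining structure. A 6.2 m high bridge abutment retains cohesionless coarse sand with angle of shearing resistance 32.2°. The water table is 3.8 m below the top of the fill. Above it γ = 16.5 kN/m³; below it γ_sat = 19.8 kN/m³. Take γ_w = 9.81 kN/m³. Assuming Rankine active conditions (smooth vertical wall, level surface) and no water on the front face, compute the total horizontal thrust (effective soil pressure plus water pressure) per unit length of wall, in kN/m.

K_a = tan²(45° − φ/2) = 0.3047.
γ' = 19.8 − 9.81 = 9.990 kN/m³. Depth below WT = 2.4 m.
σ'_h at WT = K_a γ d_w = 19.11 kPa; at base = 19.11 + K_a γ' × 2.4 = 26.41 kPa.
P₁ (0–3.8 m) = ½×19.11×3.8 = 36.30. P₂ (3.8–6.2 m) = ½(19.11+26.41)×2.4 = 54.62.
P_w = ½ γ_w h₂² = 0.5×9.81×2.4² = 28.25. Total = 36.30+54.62+28.25 = 119.2 kN/m.

119 kN/m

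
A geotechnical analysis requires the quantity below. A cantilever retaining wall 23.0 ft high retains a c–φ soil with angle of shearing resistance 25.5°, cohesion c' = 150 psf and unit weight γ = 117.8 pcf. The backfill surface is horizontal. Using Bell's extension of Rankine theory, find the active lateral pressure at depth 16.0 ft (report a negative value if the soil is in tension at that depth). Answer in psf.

561 psf

K_a = (1 − sin φ)/(1 + sin φ) = 0.3981.
σ_a = K_a γ z − 2c√K_a = 0.3981×117.8×16.0 − 2×150×0.6310 = 561.1 psf.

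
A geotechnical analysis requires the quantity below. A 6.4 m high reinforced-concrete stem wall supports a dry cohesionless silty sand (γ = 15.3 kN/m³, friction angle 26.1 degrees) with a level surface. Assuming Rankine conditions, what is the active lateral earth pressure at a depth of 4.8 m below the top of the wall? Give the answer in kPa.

28.6 kPa

K_a = (1 − sin φ)/(1 + sin φ) = 0.3889.
σ_h = K_a γ z = 0.3889 × 15.3 × 4.8 = 28.56 kPa.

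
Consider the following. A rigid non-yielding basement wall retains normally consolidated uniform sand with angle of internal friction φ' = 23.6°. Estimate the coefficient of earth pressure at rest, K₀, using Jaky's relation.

0.600

K₀ = 1 − sin φ' = 1 − sin 23.6° = 0.5997.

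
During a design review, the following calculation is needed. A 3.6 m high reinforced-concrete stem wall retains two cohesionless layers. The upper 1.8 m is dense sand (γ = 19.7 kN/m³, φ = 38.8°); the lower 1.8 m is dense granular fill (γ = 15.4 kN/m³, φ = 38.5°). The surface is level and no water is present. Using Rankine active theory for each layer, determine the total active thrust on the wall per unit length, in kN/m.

K_a1 = tan²(45°−38.8°/2) = 0.2296; K_a2 = tan²(45°−38.5°/2) = 0.2327.
Layer 1: σ at base = K_a1 γ₁ h₁ = 8.140 kPa; P₁ = ½×8.140×1.8 = 7.326.
Layer 2: σ_v at top = γ₁h₁ = 35.46; σ_h top = K_a2×35.46 = 8.250; σ_h base = K_a2×(35.46+15.4×1.8) = 14.70.
P₂ = ½(8.250+14.70)×1.8 = 20.65. Total P_a = 7.326+20.65 = 27.98 kN/m.

28.0 kN/m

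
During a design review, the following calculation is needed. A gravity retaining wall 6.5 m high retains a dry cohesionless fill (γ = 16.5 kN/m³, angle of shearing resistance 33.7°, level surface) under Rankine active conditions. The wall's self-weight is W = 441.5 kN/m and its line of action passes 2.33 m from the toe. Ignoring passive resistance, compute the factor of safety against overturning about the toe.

K_a = tan²(45° − 33.7°/2) = 0.2863.
P_a = ½K_aγH² = 0.5×0.2863×16.5×6.5² = 99.79 kN/m, acting at H/3 = 2.167 m above the base.
Overturning moment M_o = P_a × H/3 = 99.79 × 2.167 = 216.2.
Resisting moment M_r = W × 2.33 = 441.5 × 2.33 = 1029.
FS_overturning = M_r/M_o = 1029/216.2 = 4.758.

4.76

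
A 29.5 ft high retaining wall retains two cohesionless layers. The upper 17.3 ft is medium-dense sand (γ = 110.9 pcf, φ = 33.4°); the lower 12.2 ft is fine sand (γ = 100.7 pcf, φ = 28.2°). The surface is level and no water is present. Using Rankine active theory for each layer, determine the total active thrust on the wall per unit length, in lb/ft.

15900 lb/ft

K_a1 = tan²(45°−33.4°/2) = 0.2899; K_a2 = tan²(45°−28.2°/2) = 0.3582.
Layer 1: σ at base = K_a1 γ₁ h₁ = 556.2 psf; P₁ = ½×556.2×17.3 = 4811.
Layer 2: σ_v at top = γ₁h₁ = 1919; σ_h top = K_a2×1919 = 687.2; σ_h base = K_a2×(1919+100.7×12.2) = 1127.
P₂ = ½(687.2+1127)×12.2 = 11070. Total P_a = 4811+11070 = 15880 lb/ft.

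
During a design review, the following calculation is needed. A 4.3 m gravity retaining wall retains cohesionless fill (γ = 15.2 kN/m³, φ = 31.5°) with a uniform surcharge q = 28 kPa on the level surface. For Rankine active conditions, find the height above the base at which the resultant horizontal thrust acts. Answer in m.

1.76 m

K_a = 0.3136.
Triangular part P₁ = ½K_aγH² = 44.07 at H/3 = 1.433 m; rectangular part P₂ = K_a q H = 37.76 at H/2 = 2.150 m.
ȳ = (P₁·1.433 + P₂·2.150)/(P₁+P₂) = 1.764 m.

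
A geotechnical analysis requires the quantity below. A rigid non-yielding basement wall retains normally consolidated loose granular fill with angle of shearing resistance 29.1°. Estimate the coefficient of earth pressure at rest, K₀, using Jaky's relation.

0.514

K₀ = 1 − sin φ' = 1 − sin 29.1° = 0.5137.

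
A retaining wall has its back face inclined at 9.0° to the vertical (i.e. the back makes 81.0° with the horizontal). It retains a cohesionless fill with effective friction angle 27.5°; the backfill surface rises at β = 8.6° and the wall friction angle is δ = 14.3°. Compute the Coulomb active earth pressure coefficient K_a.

0.455

K_a = sin²(α+φ) / [sin²α · sin(α−δ) · (1 + √{sin(φ+δ)sin(φ−β) / (sin(α−δ)sin(α+β))})²].
With α = 81.0°, φ = 27.5°, δ = 14.3°, β = 8.6°: K_a = 0.4553.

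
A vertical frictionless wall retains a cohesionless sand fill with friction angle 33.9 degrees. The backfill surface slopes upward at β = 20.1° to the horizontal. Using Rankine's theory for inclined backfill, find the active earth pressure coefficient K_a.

K_a = cos β · (cos β − √(cos²β − cos²φ)) / (cos β + √(cos²β − cos²φ)).
cos β = 0.9391, cos φ = 0.8300, √(cos²β − cos²φ) = 0.4393.
K_a = 0.9391 × (0.9391 − 0.4393)/(0.9391 + 0.4393) = 0.3405.

0.341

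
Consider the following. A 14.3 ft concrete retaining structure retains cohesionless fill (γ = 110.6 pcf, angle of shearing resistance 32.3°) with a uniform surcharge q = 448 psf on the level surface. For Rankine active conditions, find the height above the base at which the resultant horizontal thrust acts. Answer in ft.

K_a = 0.3035.
Triangular part P₁ = ½K_aγH² = 3432 at H/3 = 4.767 ft; rectangular part P₂ = K_a q H = 1944 at H/2 = 7.150 ft.
ȳ = (P₁·4.767 + P₂·7.150)/(P₁+P₂) = 5.629 ft.

5.63 ft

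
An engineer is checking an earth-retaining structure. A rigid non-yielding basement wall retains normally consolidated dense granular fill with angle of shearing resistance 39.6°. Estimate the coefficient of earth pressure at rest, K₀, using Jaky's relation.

K₀ = 1 − sin φ' = 1 − sin 39.6° = 0.3626.

0.363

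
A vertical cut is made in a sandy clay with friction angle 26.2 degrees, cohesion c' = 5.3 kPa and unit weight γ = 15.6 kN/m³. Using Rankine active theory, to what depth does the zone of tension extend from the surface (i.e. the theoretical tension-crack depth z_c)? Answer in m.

1.09 m

K_a = tan²(45° − 26.2°/2) = 0.3874; √K_a = 0.6224.
The active pressure is zero where K_a γ z = 2c√K_a, so z_c = 2c/(γ√K_a) = 2×5.3/(15.6×0.6224) = 1.092 m.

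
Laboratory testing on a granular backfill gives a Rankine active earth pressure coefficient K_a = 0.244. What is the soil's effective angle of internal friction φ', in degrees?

K_a = tan²(45° − φ/2) ⇒ 45° − φ/2 = arctan(√0.244) = 26.29°.
φ = 2(45° − 26.29°) = 37.42°.

37.4°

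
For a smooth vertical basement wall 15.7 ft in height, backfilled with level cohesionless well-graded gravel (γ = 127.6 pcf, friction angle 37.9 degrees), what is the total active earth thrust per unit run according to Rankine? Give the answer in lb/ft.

K_a = tan²(45° − φ/2) = 0.2389.
P_a = ½ K_a γ H² = 0.5 × 0.2389 × 127.6 × 15.7² = 3758 lb/ft.

3760 lb/ft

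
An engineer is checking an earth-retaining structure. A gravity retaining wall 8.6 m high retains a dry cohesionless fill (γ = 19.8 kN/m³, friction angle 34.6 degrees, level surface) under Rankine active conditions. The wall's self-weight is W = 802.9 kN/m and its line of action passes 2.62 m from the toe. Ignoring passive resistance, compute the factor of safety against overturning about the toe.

3.64

K_a = tan²(45° − 34.6°/2) = 0.2756.
P_a = ½K_aγH² = 0.5×0.2756×19.8×8.6² = 201.8 kN/m, acting at H/3 = 2.867 m above the base.
Overturning moment M_o = P_a × H/3 = 201.8 × 2.867 = 578.6.
Resisting moment M_r = W × 2.62 = 802.9 × 2.62 = 2104.
FS_overturning = M_r/M_o = 2104/578.6 = 3.636.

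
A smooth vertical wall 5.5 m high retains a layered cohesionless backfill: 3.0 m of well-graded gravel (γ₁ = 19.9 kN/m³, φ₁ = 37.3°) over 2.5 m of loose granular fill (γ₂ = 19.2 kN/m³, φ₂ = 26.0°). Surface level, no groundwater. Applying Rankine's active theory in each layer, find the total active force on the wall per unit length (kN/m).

104 kN/m

K_a1 = tan²(45°−37.3°/2) = 0.2453; K_a2 = tan²(45°−26.0°/2) = 0.3905.
Layer 1: σ at base = K_a1 γ₁ h₁ = 14.65 kPa; P₁ = ½×14.65×3.0 = 21.97.
Layer 2: σ_v at top = γ₁h₁ = 59.70; σ_h top = K_a2×59.70 = 23.31; σ_h base = K_a2×(59.70+19.2×2.5) = 42.05.
P₂ = ½(23.31+42.05)×2.5 = 81.70. Total P_a = 21.97+81.70 = 103.7 kN/m.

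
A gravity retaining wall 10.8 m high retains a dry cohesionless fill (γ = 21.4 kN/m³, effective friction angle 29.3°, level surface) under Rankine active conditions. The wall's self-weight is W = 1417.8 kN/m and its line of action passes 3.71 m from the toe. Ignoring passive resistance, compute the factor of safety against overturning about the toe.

K_a = tan²(45° − 29.3°/2) = 0.3428.
P_a = ½K_aγH² = 0.5×0.3428×21.4×10.8² = 427.9 kN/m, acting at H/3 = 3.600 m above the base.
Overturning moment M_o = P_a × H/3 = 427.9 × 3.600 = 1540.
Resisting moment M_r = W × 3.71 = 1417.8 × 3.71 = 5260.
FS_overturning = M_r/M_o = 5260/1540 = 3.415.

3.41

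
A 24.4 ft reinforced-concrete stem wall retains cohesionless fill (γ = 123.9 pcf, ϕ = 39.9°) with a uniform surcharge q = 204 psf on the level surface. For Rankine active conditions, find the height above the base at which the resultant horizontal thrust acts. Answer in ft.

8.62 ft

K_a = 0.2184.
Triangular part P₁ = ½K_aγH² = 8056 at H/3 = 8.133 ft; rectangular part P₂ = K_a q H = 1087 at H/2 = 12.20 ft.
ȳ = (P₁·8.133 + P₂·12.20)/(P₁+P₂) = 8.617 ft.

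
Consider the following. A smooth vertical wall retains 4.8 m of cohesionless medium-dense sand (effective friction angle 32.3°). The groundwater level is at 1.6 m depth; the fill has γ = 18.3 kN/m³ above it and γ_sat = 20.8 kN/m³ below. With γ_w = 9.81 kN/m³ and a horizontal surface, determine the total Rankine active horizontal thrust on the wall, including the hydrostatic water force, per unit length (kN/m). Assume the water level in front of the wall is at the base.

103 kN/m

K_a = tan²(45° − φ/2) = 0.3035.
γ' = 20.8 − 9.81 = 10.99 kN/m³. Depth below WT = 3.2 m.
σ'_h at WT = K_a γ d_w = 8.886 kPa; at base = 8.886 + K_a γ' × 3.2 = 19.56 kPa.
P₁ (0–1.6 m) = ½×8.886×1.6 = 7.109. P₂ (1.6–4.8 m) = ½(8.886+19.56)×3.2 = 45.51.
P_w = ½ γ_w h₂² = 0.5×9.81×3.2² = 50.23. Total = 7.109+45.51+50.23 = 102.8 kN/m.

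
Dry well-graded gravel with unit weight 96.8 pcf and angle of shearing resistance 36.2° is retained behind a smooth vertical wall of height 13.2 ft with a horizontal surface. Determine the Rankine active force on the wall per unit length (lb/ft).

K_a = tan²(45° − φ/2) = 0.2574.
P_a = ½ K_a γ H² = 0.5 × 0.2574 × 96.8 × 13.2² = 2171 lb/ft.

2170 lb/ft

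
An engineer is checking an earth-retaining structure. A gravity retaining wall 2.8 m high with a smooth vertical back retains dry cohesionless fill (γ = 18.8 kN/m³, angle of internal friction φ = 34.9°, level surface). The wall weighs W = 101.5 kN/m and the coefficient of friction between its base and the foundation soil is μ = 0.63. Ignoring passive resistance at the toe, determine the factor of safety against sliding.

K_a = tan²(45° − 34.9°/2) = 0.2721.
P_a = ½K_aγH² = 0.5×0.2721×18.8×2.8² = 20.06 kN/m, acting at H/3 = 0.9333 m above the base.
FS_sliding = μW / P_a = 0.63×101.5 / 20.06 = 3.188.

3.19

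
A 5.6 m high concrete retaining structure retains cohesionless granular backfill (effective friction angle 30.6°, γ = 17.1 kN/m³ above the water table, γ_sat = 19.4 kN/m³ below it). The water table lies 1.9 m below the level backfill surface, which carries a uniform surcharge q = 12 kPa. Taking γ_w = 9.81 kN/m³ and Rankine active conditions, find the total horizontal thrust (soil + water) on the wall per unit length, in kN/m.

160 kN/m

K_a = tan²(45° − φ/2) = 0.3253.
γ' = 19.4 − 9.81 = 9.590 kN/m³. h₂ = H − d_w = 3.7 m.
σ'_h: at surface K_a·q = 3.904; at WT K_a(q+γd_w) = 14.47; at base K_a(q+γd_w+γ'h₂) = 26.02 kPa.
P₁ = ½(3.904+14.47)×1.9 = 17.46; P₂ = ½(14.47+26.02)×3.7 = 74.91; P_w = ½γ_w h₂² = 67.15.
Total = 17.46+74.91+67.15 = 159.5 kN/m.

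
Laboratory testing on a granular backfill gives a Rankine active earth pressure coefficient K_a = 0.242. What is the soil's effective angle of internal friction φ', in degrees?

K_a = tan²(45° − φ/2) ⇒ 45° − φ/2 = arctan(√0.242) = 26.19°.
φ = 2(45° − 26.19°) = 37.61°.

37.6°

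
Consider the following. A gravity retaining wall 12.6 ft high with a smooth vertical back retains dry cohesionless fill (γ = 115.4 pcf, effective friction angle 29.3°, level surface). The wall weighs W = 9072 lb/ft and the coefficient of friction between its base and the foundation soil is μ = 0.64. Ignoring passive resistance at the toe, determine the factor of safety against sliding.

K_a = tan²(45° − 29.3°/2) = 0.3428.
P_a = ½K_aγH² = 0.5×0.3428×115.4×12.6² = 3141 lb/ft, acting at H/3 = 4.200 ft above the base.
FS_sliding = μW / P_a = 0.64×9072 / 3141 = 1.849.

1.85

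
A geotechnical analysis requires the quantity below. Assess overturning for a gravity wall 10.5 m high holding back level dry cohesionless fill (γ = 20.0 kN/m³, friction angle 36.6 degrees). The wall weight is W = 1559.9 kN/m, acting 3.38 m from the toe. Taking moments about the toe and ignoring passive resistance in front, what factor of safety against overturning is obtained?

K_a = tan²(45° − 36.6°/2) = 0.2530.
P_a = ½K_aγH² = 0.5×0.2530×20.0×10.5² = 278.9 kN/m, acting at H/3 = 3.500 m above the base.
Overturning moment M_o = P_a × H/3 = 278.9 × 3.500 = 976.1.
Resisting moment M_r = W × 3.38 = 1559.9 × 3.38 = 5272.
FS_overturning = M_r/M_o = 5272/976.1 = 5.402.

5.40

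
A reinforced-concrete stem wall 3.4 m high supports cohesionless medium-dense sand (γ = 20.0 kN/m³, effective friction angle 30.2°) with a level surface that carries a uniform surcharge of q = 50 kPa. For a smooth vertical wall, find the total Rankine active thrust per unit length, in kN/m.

K_a = tan²(45° − φ/2) = 0.3307.
Soil triangle: ½ K_a γ H² = 0.5×0.3307×20.0×3.4² = 38.22 kN/m.
Surcharge rectangle: K_a q H = 0.3307×50×3.4 = 56.21 kN/m.
Total = 38.22 + 56.21 = 94.43 kN/m.

94.4 kN/m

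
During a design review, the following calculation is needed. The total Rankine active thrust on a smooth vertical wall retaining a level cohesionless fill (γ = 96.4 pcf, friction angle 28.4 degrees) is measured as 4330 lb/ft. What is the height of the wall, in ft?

15.9 ft

K_a = 0.3554. P_a = ½ K_a γ H² ⇒ H = √(2P_a/(K_a γ)).
H = √(2×4330/(0.3554×96.4)) = 15.90 ft.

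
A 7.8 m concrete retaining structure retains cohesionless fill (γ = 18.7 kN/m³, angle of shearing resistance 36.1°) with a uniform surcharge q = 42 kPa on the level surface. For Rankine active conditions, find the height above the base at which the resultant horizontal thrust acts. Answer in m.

K_a = 0.2585.
Triangular part P₁ = ½K_aγH² = 147.0 at H/3 = 2.600 m; rectangular part P₂ = K_a q H = 84.68 at H/2 = 3.900 m.
ȳ = (P₁·2.600 + P₂·3.900)/(P₁+P₂) = 3.075 m.

3.08 m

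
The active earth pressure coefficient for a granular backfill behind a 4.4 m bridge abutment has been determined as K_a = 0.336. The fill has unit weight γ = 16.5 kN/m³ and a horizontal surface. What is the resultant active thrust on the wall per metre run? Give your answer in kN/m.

53.7 kN/m

P = ½ K_a γ H² = 0.5 × 0.336 × 16.5 × 4.4² = 53.67 kN/m.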